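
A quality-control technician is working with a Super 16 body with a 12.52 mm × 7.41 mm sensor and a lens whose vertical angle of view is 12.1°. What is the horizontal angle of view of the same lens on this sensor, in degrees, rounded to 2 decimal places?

20.31°

From the vertical AOV: f = 7.41 / (2·tan(6.05°)) = 7.41 / 0.21197 ≈ 34.9572 mm.
Horizontal AOV = 2·arctan(12.52 / (2 × 34.9572)) = 2·arctan(0.17908) ≈ 20.3054°.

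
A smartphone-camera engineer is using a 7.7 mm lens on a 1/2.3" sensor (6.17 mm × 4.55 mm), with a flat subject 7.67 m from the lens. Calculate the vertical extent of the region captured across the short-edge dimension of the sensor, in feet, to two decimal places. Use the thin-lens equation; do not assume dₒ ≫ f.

dₒ: 7.67 m = 7670 mm.
Similar triangles through the lens centre give W/dₒ = h/dᵢ; with 1/f = 1/dₒ + 1/dᵢ this gives W = h·(dₒ − f)/f.
W = 4.55 mm × (7670 − 7.7) / 7.7 = 4.55 × 995.1039 ≈ 4527.723 mm = 4527.723/304.8 ft = 14.8547 ft.

14.85 ft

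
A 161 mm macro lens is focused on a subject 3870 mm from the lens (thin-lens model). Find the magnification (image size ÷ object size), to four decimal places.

0.0434×

Thin lens: 1/f = 1/dₒ + 1/dᵢ → 1/dᵢ = 1/161 − 1/3870 = 0.0059528 mm⁻¹, so dᵢ ≈ 167.9887 mm.
Magnification m = dᵢ/dₒ = 167.9887/3870 ≈ 0.04341.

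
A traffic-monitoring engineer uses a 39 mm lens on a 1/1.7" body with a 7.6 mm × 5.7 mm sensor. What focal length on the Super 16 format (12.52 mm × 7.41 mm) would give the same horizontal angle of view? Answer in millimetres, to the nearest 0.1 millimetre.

Equal angle of view means equal width/f ratio, so f₂ = f₁ · (width₂/width₁) = 39 × 12.52/7.6.
f₂ = 39 × 1.64737 ≈ 64.247 mm.

64.2 mm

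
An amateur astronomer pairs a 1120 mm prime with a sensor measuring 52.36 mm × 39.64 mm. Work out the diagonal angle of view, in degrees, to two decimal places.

3.36°

Sensor diagonal = √(52.36² + 39.64²) = √4312.8992 ≈ 65.6727 mm.
Angle of view α = 2·arctan(d/2f) with d = 65.6727 mm and f = 1120 mm.
d/2f = 0.02932; arctan(0.02932) ≈ 1.6793°, so α ≈ 3.3587°.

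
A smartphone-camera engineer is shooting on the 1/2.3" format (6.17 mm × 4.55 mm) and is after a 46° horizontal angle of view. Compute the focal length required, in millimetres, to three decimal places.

From α = 2·arctan(w/2f) we get f = w / (2·tan(α/2)).
With w = 6.17 mm and α/2 = 23°, tan(α/2) ≈ 0.42447, so f ≈ 6.17 / 0.84895 ≈ 7.2678 mm.

7.268 mm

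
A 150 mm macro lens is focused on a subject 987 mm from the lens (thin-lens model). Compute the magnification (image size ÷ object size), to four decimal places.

0.1792×

Thin lens: 1/f = 1/dₒ + 1/dᵢ → 1/dᵢ = 1/150 − 1/987 = 0.0056535 mm⁻¹, so dᵢ ≈ 176.8817 mm.
Magnification m = dᵢ/dₒ = 176.8817/987 ≈ 0.17921.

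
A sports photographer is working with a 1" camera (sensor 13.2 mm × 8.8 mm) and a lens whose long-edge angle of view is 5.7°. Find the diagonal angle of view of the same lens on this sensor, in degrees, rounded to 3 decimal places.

From the long-edge AOV: f = 13.2 / (2·tan(2.85°)) = 13.2 / 0.09957 ≈ 132.5755 mm.
Sensor diagonal = √(13.2² + 8.8²) = √251.6800 ≈ 15.8644 mm.
Diagonal AOV = 2·arctan(15.8644 / (2 × 132.5755)) = 2·arctan(0.05983) ≈ 6.8480°.

6.848°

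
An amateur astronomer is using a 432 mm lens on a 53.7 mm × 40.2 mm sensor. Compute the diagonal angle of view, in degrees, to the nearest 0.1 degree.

8.9°

Sensor diagonal = √(53.7² + 40.2²) = √4499.7300 ≈ 67.0800 mm.
Angle of view α = 2·arctan(d/2f) with d = 67.0800 mm and f = 432 mm.
d/2f = 0.07764; arctan(0.07764) ≈ 4.4395°, so α ≈ 8.8790°.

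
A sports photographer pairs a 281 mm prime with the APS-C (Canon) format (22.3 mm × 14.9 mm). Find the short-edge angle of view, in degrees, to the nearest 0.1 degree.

Angle of view α = 2·arctan(h/2f) with h = 14.9 mm and f = 281 mm.
h/2f = 0.02651; arctan(0.02651) ≈ 1.5187°, so α ≈ 3.0374°.

3.0°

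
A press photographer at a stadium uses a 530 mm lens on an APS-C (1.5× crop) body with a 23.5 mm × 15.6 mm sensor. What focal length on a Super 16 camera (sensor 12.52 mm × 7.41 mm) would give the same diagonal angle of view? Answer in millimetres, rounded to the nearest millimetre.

273 mm

Sensor diagonal = √(23.5² + 15.6²) = √795.6100 ≈ 28.2066 mm.
Sensor diagonal = √(12.52² + 7.41²) = √211.6585 ≈ 14.5485 mm.
Equal angle of view means equal diagonal/f ratio, so f₂ = f₁ · (diagonal₂/diagonal₁) = 530 × 14.5485/28.2066.
f₂ = 530 × 0.51578 ≈ 273.365 mm.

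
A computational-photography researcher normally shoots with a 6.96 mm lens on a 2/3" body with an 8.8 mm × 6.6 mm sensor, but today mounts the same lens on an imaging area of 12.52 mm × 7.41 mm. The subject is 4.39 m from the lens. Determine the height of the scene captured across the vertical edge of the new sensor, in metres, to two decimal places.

4.67 m

The focal length stays 6.96 mm; the relevant sensor dimension is now h = 7.41 mm. Object distance dₒ = 4.39 m = 4390 mm.
Thin-lens field height W = h·(dₒ − f)/f = 7.41 × (4390 − 6.96)/6.96 ≈ 4666.426 mm = 4.66643 m.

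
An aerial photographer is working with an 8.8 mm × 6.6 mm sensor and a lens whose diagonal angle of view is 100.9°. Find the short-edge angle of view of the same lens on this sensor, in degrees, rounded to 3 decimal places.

72.002°

Sensor diagonal = √(8.8² + 6.6²) = √121.0000 ≈ 11.0000 mm.
From the diagonal AOV: f = 11.0000 / (2·tan(50.45°)) = 11.0000 / 2.42188 ≈ 4.5419 mm.
Short-edge AOV = 2·arctan(6.6 / (2 × 4.5419)) = 2·arctan(0.72657) ≈ 72.0017°.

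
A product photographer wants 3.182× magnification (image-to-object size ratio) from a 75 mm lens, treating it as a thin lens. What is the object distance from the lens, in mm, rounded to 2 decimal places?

With m = dᵢ/dₒ and 1/f = 1/dₒ + 1/dᵢ, substituting dᵢ = m·dₒ gives 1/f = (1 + 1/m)/dₒ, hence dₒ = f·(1 + 1/m).
dₒ = 75 × (1 + 1/3.182) = 75 × 1.31427 ≈ 98.570 mm.

98.57 mm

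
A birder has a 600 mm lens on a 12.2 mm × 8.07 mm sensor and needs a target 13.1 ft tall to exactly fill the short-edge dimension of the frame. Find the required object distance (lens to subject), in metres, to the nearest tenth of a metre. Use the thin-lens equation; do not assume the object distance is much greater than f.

297.5 m

W: 13.1 ft × 304.8 mm/ft = 3992.88 mm.
Magnification m = h/W = dᵢ/dₒ; combined with 1/f = 1/dₒ + 1/dᵢ this gives dₒ = f·(1 + W/h).
dₒ = 600 mm × (1 + 3992.88/8.07) = 600 × 495.7807 ≈ 297468.392 mm = 297.468 m.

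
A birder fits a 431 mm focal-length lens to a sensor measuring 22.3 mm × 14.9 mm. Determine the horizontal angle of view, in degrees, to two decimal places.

Angle of view α = 2·arctan(w/2f) with w = 22.3 mm and f = 431 mm.
w/2f = 0.02587; arctan(0.02587) ≈ 1.4819°, so α ≈ 2.9638°.

2.96°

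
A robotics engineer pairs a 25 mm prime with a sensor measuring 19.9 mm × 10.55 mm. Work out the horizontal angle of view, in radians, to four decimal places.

Angle of view α = 2·arctan(w/2f) with w = 19.9 mm and f = 25 mm.
w/2f = 0.39800; arctan(0.39800) ≈ 0.3788 rad, so α ≈ 0.7576 rad.

0.7576 rad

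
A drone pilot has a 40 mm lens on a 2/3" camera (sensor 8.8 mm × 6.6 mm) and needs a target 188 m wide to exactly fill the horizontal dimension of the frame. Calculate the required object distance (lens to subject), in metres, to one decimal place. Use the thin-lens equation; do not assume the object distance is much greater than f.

W: 188 m = 188000 mm.
Magnification m = w/W = dᵢ/dₒ; combined with 1/f = 1/dₒ + 1/dᵢ this gives dₒ = f·(1 + W/w).
dₒ = 40 mm × (1 + 188000/8.8) = 40 × 21364.6364 ≈ 854585.455 mm = 854.585 m.

854.6 m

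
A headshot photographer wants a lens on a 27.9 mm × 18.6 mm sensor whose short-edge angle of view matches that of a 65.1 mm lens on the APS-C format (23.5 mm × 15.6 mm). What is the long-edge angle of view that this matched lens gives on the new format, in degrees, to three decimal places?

Equal short-edge AOV ⇒ f₂ = f₁ · 18.6/15.6 = 65.1 × 1.19231 ≈ 77.6192 mm.
Long-edge AOV on the new format = 2·arctan(27.9 / (2 × 77.6192)) = 2·arctan(0.17972) ≈ 20.3773°.

20.377°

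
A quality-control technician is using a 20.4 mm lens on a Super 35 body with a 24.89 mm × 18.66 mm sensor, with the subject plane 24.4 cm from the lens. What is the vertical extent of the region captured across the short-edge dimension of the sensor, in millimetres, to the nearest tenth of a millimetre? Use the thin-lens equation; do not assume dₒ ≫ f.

204.5 mm

dₒ: 24.4 cm = 244 mm.
Similar triangles through the lens centre give W/dₒ = h/dᵢ; with 1/f = 1/dₒ + 1/dᵢ this gives W = h·(dₒ − f)/f.
W = 18.66 mm × (244 − 20.4) / 20.4 = 18.66 × 10.9608 ≈ 204.528 mm.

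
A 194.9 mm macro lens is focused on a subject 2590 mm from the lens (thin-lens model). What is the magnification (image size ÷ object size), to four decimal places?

0.0814×

Thin lens: 1/f = 1/dₒ + 1/dᵢ → 1/dᵢ = 1/194.9 − 1/2590 = 0.0047447 mm⁻¹, so dᵢ ≈ 210.7599 mm.
Magnification m = dᵢ/dₒ = 210.7599/2590 ≈ 0.08137.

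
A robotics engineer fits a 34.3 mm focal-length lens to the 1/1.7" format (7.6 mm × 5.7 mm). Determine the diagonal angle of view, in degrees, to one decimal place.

Sensor diagonal = √(7.6² + 5.7²) = √90.2500 ≈ 9.5000 mm.
Angle of view α = 2·arctan(d/2f) with d = 9.5000 mm and f = 34.3 mm.
d/2f = 0.13848; arctan(0.13848) ≈ 7.8844°, so α ≈ 15.7688°.

15.8°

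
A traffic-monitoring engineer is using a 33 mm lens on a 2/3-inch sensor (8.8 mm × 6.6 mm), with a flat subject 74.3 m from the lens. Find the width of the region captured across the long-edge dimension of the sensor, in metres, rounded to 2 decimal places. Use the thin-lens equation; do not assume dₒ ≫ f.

19.80 m

dₒ: 74.3 m = 74300 mm.
Similar triangles through the lens centre give W/dₒ = w/dᵢ; with 1/f = 1/dₒ + 1/dᵢ this gives W = w·(dₒ − f)/f.
W = 8.8 mm × (74300 − 33) / 33 = 8.8 × 2250.5152 ≈ 19804.533 mm = 19.8045 m.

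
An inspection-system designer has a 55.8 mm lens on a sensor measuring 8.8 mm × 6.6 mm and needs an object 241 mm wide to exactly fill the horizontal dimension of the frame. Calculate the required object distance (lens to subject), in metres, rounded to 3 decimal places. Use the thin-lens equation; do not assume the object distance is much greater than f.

1.584 m

Magnification m = w/W = dᵢ/dₒ; combined with 1/f = 1/dₒ + 1/dᵢ this gives dₒ = f·(1 + W/w).
dₒ = 55.8 mm × (1 + 241/8.8) = 55.8 × 28.3864 ≈ 1583.959 mm = 1.58396 m.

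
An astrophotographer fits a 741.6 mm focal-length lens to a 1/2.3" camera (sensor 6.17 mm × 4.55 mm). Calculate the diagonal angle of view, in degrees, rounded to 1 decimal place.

Sensor diagonal = √(6.17² + 4.55²) = √58.7714 ≈ 7.6663 mm.
Angle of view α = 2·arctan(d/2f) with d = 7.6663 mm and f = 741.6 mm.
d/2f = 0.00517; arctan(0.00517) ≈ 0.2961°, so α ≈ 0.5923°.

0.6°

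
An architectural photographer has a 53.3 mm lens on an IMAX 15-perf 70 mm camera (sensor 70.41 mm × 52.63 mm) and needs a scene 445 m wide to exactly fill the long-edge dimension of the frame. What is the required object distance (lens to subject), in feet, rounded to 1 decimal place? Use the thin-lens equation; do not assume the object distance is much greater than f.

1105.4 ft

W: 445 m = 445000 mm.
Magnification m = w/W = dᵢ/dₒ; combined with 1/f = 1/dₒ + 1/dᵢ this gives dₒ = f·(1 + W/w).
dₒ = 53.3 mm × (1 + 445000/70.41) = 53.3 × 6321.1250 ≈ 336915.962 mm = 336915.962/304.8 ft = 1105.37 ft.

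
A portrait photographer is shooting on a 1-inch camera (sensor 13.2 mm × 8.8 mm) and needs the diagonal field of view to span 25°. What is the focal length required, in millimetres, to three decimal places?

35.780 mm

Sensor diagonal = √(13.2² + 8.8²) = √251.6800 ≈ 15.8644 mm.
From α = 2·arctan(d/2f) we get f = d / (2·tan(α/2)).
With d = 15.8644 mm and α/2 = 12.5°, tan(α/2) ≈ 0.22169, so f ≈ 15.8644 / 0.44339 ≈ 35.7799 mm.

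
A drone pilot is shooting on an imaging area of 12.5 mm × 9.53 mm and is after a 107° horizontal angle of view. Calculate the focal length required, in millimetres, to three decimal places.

From α = 2·arctan(w/2f) we get f = w / (2·tan(α/2)).
With w = 12.5 mm and α/2 = 53.5°, tan(α/2) ≈ 1.35142, so f ≈ 12.5 / 2.70284 ≈ 4.6248 mm.

4.625 mm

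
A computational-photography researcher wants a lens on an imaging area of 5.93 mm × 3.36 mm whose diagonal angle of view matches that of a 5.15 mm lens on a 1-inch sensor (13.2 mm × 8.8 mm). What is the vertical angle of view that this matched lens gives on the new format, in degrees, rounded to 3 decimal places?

74.419°

Sensor diagonal = √(13.2² + 8.8²) = √251.6800 ≈ 15.8644 mm.
Sensor diagonal = √(5.93² + 3.36²) = √46.4545 ≈ 6.8158 mm.
Equal diagonal AOV ⇒ f₂ = f₁ · 6.8158/15.8644 = 5.15 × 0.42962 ≈ 2.2126 mm.
Vertical AOV on the new format = 2·arctan(3.36 / (2 × 2.2126)) = 2·arctan(0.75930) ≈ 74.4187°.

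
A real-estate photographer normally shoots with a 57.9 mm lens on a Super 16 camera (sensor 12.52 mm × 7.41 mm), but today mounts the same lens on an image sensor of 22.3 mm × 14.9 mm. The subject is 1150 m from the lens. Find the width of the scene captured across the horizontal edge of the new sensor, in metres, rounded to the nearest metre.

The focal length stays 57.9 mm; the relevant sensor dimension is now w = 22.3 mm. Object distance dₒ = 1150 m = 1.15e+06 mm.
Thin-lens field width W = w·(dₒ − f)/f = 22.3 × (1.15e+06 − 57.9)/57.9 ≈ 442896.526 mm = 442.897 m.

443 m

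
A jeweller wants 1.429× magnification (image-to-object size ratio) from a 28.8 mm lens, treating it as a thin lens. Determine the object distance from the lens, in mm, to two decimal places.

48.95 mm

With m = dᵢ/dₒ and 1/f = 1/dₒ + 1/dᵢ, substituting dᵢ = m·dₒ gives 1/f = (1 + 1/m)/dₒ, hence dₒ = f·(1 + 1/m).
dₒ = 28.8 × (1 + 1/1.429) = 28.8 × 1.69979 ≈ 48.954 mm.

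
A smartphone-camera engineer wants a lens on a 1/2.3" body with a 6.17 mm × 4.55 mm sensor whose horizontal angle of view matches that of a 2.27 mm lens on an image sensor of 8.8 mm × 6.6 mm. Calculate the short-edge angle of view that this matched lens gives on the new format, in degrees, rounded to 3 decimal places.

110.047°

Equal horizontal AOV ⇒ f₂ = f₁ · 6.17/8.8 = 2.27 × 0.70114 ≈ 1.5916 mm.
Short-edge AOV on the new format = 2·arctan(4.55 / (2 × 1.5916)) = 2·arctan(1.42940) ≈ 110.0471°.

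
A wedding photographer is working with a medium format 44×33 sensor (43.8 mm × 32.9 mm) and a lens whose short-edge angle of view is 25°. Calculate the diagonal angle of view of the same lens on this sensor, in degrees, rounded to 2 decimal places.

40.52°

From the short-edge AOV: f = 32.9 / (2·tan(12.5°)) = 32.9 / 0.44339 ≈ 74.2012 mm.
Sensor diagonal = √(43.8² + 32.9²) = √3000.8500 ≈ 54.7800 mm.
Diagonal AOV = 2·arctan(54.7800 / (2 × 74.2012)) = 2·arctan(0.36913) ≈ 40.5214°.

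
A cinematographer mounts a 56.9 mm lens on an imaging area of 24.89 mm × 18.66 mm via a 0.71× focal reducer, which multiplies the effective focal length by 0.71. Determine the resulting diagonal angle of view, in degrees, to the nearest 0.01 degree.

42.11°

Effective focal length f = 56.9 × 0.71 = 40.399 mm.
Sensor diagonal = √(24.89² + 18.66²) = √967.7077 ≈ 31.1080 mm.
α = 2·arctan(31.108 / (2 × 40.399)) = 2·arctan(0.38501) ≈ 42.1144°.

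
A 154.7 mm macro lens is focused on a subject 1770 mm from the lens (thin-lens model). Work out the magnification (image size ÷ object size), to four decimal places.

Thin lens: 1/f = 1/dₒ + 1/dᵢ → 1/dᵢ = 1/154.7 − 1/1770 = 0.0058992 mm⁻¹, so dᵢ ≈ 169.5159 mm.
Magnification m = dᵢ/dₒ = 169.5159/1770 ≈ 0.09577.

0.0958×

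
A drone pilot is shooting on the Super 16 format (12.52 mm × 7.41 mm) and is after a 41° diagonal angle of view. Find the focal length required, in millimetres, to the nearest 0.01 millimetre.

Sensor diagonal = √(12.52² + 7.41²) = √211.6585 ≈ 14.5485 mm.
From α = 2·arctan(d/2f) we get f = d / (2·tan(α/2)).
With d = 14.5485 mm and α/2 = 20.5°, tan(α/2) ≈ 0.37388, so f ≈ 14.5485 / 0.74777 ≈ 19.4558 mm.

19.46 mm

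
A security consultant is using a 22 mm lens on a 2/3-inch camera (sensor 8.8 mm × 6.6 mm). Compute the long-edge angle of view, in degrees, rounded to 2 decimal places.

Angle of view α = 2·arctan(w/2f) with w = 8.8 mm and f = 22 mm.
w/2f = 0.20000; arctan(0.20000) ≈ 11.3099°, so α ≈ 22.6199°.

22.62°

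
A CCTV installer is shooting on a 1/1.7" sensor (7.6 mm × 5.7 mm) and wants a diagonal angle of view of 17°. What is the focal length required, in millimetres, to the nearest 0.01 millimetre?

Sensor diagonal = √(7.6² + 5.7²) = √90.2500 ≈ 9.5000 mm.
From α = 2·arctan(d/2f) we get f = d / (2·tan(α/2)).
With d = 9.5000 mm and α/2 = 8.5°, tan(α/2) ≈ 0.14945, so f ≈ 9.5000 / 0.29890 ≈ 31.7830 mm.

31.78 mm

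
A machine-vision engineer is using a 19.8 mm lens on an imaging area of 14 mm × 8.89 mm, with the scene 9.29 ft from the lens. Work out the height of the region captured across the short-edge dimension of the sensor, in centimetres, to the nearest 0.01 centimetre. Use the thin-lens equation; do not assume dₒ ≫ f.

dₒ: 9.29 ft × 304.8 mm/ft = 2831.59 mm.
Similar triangles through the lens centre give W/dₒ = h/dᵢ; with 1/f = 1/dₒ + 1/dᵢ this gives W = h·(dₒ − f)/f.
W = 8.89 mm × (2831.59 − 19.8) / 19.8 = 8.89 × 142.0097 ≈ 1262.466 mm = 126.247 cm.

126.25 cm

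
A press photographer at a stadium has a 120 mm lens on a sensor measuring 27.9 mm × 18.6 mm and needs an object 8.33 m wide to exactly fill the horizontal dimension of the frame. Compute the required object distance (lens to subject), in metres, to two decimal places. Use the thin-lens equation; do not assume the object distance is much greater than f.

35.95 m

W: 8.33 m = 8330 mm.
Magnification m = w/W = dᵢ/dₒ; combined with 1/f = 1/dₒ + 1/dᵢ this gives dₒ = f·(1 + W/w).
dₒ = 120 mm × (1 + 8330/27.9) = 120 × 299.5663 ≈ 35947.957 mm = 35.948 m.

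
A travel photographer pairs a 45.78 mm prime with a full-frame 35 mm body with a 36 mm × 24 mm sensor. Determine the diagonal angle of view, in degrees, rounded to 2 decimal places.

Sensor diagonal = √(36² + 24²) = √1872.0000 ≈ 43.2666 mm.
Angle of view α = 2·arctan(d/2f) with d = 43.2666 mm and f = 45.78 mm.
d/2f = 0.47255; arctan(0.47255) ≈ 25.2930°, so α ≈ 50.5861°.

50.59°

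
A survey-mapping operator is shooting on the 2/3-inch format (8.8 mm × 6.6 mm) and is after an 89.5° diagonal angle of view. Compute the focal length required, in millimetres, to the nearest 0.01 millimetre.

Sensor diagonal = √(8.8² + 6.6²) = √121.0000 ≈ 11.0000 mm.
From α = 2·arctan(d/2f) we get f = d / (2·tan(α/2)).
With d = 11.0000 mm and α/2 = 44.75°, tan(α/2) ≈ 0.99131, so f ≈ 11.0000 / 1.98262 ≈ 5.5482 mm.

5.55 mm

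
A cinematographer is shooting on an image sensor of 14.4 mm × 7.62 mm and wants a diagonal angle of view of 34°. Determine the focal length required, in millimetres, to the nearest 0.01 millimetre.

26.64 mm

Sensor diagonal = √(14.4² + 7.62²) = √265.4244 ≈ 16.2919 mm.
From α = 2·arctan(d/2f) we get f = d / (2·tan(α/2)).
With d = 16.2919 mm and α/2 = 17°, tan(α/2) ≈ 0.30573, so f ≈ 16.2919 / 0.61146 ≈ 26.6441 mm.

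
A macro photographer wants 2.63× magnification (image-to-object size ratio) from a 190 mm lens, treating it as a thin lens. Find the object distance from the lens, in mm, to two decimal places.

262.24 mm

With m = dᵢ/dₒ and 1/f = 1/dₒ + 1/dᵢ, substituting dᵢ = m·dₒ gives 1/f = (1 + 1/m)/dₒ, hence dₒ = f·(1 + 1/m).
dₒ = 190 × (1 + 1/2.63) = 190 × 1.38023 ≈ 262.243 mm.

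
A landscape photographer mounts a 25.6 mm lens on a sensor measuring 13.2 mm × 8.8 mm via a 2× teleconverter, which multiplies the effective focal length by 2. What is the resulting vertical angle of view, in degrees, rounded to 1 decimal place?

9.8°

Effective focal length f = 25.6 × 2 = 51.2 mm.
α = 2·arctan(8.8 / (2 × 51.2)) = 2·arctan(0.08594) ≈ 9.8236°.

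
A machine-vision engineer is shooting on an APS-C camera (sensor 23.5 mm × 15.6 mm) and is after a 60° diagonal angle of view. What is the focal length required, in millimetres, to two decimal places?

Sensor diagonal = √(23.5² + 15.6²) = √795.6100 ≈ 28.2066 mm.
From α = 2·arctan(d/2f) we get f = d / (2·tan(α/2)).
With d = 28.2066 mm and α/2 = 30°, tan(α/2) ≈ 0.57735, so f ≈ 28.2066 / 1.15470 ≈ 24.4276 mm.

24.43 mm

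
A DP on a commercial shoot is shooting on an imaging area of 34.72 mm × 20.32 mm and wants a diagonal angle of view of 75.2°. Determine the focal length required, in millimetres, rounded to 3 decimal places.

26.119 mm

Sensor diagonal = √(34.72² + 20.32²) = √1618.3808 ≈ 40.2291 mm.
From α = 2·arctan(d/2f) we get f = d / (2·tan(α/2)).
With d = 40.2291 mm and α/2 = 37.6°, tan(α/2) ≈ 0.77010, so f ≈ 40.2291 / 1.54021 ≈ 26.1193 mm.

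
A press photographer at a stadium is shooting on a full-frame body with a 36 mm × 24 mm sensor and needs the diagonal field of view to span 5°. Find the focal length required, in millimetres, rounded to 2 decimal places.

Sensor diagonal = √(36² + 24²) = √1872.0000 ≈ 43.2666 mm.
From α = 2·arctan(d/2f) we get f = d / (2·tan(α/2)).
With d = 43.2666 mm and α/2 = 2.5°, tan(α/2) ≈ 0.04366, so f ≈ 43.2666 / 0.08732 ≈ 495.4842 mm.

495.48 mm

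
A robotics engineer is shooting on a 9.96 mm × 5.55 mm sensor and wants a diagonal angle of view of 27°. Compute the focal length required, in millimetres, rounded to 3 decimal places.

Sensor diagonal = √(9.96² + 5.55²) = √130.0041 ≈ 11.4019 mm.
From α = 2·arctan(d/2f) we get f = d / (2·tan(α/2)).
With d = 11.4019 mm and α/2 = 13.5°, tan(α/2) ≈ 0.24008, so f ≈ 11.4019 / 0.48016 ≈ 23.7462 mm.

23.746 mm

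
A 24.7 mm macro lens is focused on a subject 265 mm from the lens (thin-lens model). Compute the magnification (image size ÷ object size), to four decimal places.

Thin lens: 1/f = 1/dₒ + 1/dᵢ → 1/dᵢ = 1/24.7 − 1/265 = 0.0367122 mm⁻¹, so dᵢ ≈ 27.2389 mm.
Magnification m = dᵢ/dₒ = 27.2389/265 ≈ 0.10279.

0.1028×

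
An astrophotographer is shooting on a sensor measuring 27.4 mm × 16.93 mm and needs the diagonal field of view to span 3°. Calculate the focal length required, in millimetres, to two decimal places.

615.00 mm

Sensor diagonal = √(27.4² + 16.93²) = √1037.3849 ≈ 32.2085 mm.
From α = 2·arctan(d/2f) we get f = d / (2·tan(α/2)).
With d = 32.2085 mm and α/2 = 1.5°, tan(α/2) ≈ 0.02619, so f ≈ 32.2085 / 0.05237 ≈ 614.9957 mm.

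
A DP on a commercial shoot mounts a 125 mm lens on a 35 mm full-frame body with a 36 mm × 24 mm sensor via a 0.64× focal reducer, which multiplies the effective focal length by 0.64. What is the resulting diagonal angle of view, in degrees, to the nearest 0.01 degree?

Effective focal length f = 125 × 0.64 = 80 mm.
Sensor diagonal = √(36² + 24²) = √1872.0000 ≈ 43.2666 mm.
α = 2·arctan(43.267 / (2 × 80)) = 2·arctan(0.27042) ≈ 30.2636°.

30.26°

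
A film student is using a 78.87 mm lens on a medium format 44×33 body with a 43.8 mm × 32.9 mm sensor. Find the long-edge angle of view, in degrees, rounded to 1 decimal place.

Angle of view α = 2·arctan(w/2f) with w = 43.8 mm and f = 78.87 mm.
w/2f = 0.27767; arctan(0.27767) ≈ 15.5185°, so α ≈ 31.0370°.

31.0°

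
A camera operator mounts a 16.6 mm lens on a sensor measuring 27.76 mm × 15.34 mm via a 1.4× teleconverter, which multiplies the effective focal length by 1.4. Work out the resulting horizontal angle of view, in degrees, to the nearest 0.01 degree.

61.70°

Effective focal length f = 16.6 × 1.4 = 23.24 mm.
α = 2·arctan(27.76 / (2 × 23.24)) = 2·arctan(0.59725) ≈ 61.6952°.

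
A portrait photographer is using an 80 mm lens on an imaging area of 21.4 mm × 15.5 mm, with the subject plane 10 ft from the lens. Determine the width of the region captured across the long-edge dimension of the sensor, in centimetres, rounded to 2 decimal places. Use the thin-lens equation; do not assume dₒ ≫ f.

79.39 cm

dₒ: 10 ft × 304.8 mm/ft = 3048.00 mm.
Similar triangles through the lens centre give W/dₒ = w/dᵢ; with 1/f = 1/dₒ + 1/dᵢ this gives W = w·(dₒ − f)/f.
W = 21.4 mm × (3048 − 80) / 80 = 21.4 × 37.1000 ≈ 793.940 mm = 79.394 cm.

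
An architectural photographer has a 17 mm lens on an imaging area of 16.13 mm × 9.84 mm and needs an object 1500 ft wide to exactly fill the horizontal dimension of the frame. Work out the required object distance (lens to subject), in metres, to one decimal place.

W: 1500 ft × 304.8 mm/ft = 457199.99 mm.
Magnification m = w/W = dᵢ/dₒ; combined with 1/f = 1/dₒ + 1/dᵢ this gives dₒ = f·(1 + W/w).
dₒ = 17 mm × (1 + 457200/16.13) = 17 × 28345.6984 ≈ 481876.873 mm = 481.877 m.

481.9 m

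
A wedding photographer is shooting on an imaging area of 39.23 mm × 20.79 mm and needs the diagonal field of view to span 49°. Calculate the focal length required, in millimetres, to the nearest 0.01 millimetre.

48.71 mm

Sensor diagonal = √(39.23² + 20.79²) = √1971.2170 ≈ 44.3984 mm.
From α = 2·arctan(d/2f) we get f = d / (2·tan(α/2)).
With d = 44.3984 mm and α/2 = 24.5°, tan(α/2) ≈ 0.45573, so f ≈ 44.3984 / 0.91145 ≈ 48.7117 mm.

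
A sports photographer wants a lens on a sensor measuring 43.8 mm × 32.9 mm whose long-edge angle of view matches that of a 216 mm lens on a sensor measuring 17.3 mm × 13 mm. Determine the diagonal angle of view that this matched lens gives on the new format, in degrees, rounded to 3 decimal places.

Equal long-edge AOV ⇒ f₂ = f₁ · 43.8/17.3 = 216 × 2.53179 ≈ 546.8671 mm.
Sensor diagonal = √(43.8² + 32.9²) = √3000.8500 ≈ 54.7800 mm.
Diagonal AOV on the new format = 2·arctan(54.7800 / (2 × 546.8671)) = 2·arctan(0.05009) ≈ 5.7346°.

5.735°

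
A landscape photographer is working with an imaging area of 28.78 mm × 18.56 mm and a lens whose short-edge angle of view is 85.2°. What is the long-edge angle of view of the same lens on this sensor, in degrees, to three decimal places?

From the short-edge AOV: f = 18.56 / (2·tan(42.6°)) = 18.56 / 1.83909 ≈ 10.0919 mm.
Long-edge AOV = 2·arctan(28.78 / (2 × 10.0919)) = 2·arctan(1.42589) ≈ 109.9149°.

109.915°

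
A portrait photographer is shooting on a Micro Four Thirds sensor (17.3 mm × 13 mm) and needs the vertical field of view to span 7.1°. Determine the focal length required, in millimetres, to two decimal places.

104.77 mm

From α = 2·arctan(h/2f) we get f = h / (2·tan(α/2)).
With h = 13 mm and α/2 = 3.55°, tan(α/2) ≈ 0.06204, so f ≈ 13 / 0.12408 ≈ 104.7735 mm.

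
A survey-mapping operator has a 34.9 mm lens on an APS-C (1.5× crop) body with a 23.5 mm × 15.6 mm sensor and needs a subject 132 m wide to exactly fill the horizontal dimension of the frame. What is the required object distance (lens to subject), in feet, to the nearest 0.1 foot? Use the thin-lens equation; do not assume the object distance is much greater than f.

W: 132 m = 132000 mm.
Magnification m = w/W = dᵢ/dₒ; combined with 1/f = 1/dₒ + 1/dᵢ this gives dₒ = f·(1 + W/w).
dₒ = 34.9 mm × (1 + 132000/23.5) = 34.9 × 5618.0213 ≈ 196068.943 mm = 196068.943/304.8 ft = 643.271 ft.

643.3 ft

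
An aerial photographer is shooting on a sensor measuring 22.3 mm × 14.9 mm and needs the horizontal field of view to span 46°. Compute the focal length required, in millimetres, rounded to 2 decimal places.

26.27 mm

From α = 2·arctan(w/2f) we get f = w / (2·tan(α/2)).
With w = 22.3 mm and α/2 = 23°, tan(α/2) ≈ 0.42447, so f ≈ 22.3 / 0.84895 ≈ 26.2678 mm.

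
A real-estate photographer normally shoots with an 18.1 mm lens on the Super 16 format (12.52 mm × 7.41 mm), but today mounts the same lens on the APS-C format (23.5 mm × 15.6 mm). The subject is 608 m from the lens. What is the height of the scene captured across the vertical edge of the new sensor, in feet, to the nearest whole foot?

1719 ft

The focal length stays 18.1 mm; the relevant sensor dimension is now h = 15.6 mm. Object distance dₒ = 608 m = 608000 mm.
Thin-lens field height W = h·(dₒ − f)/f = 15.6 × (608000 − 18.1)/18.1 ≈ 524006.499 mm = 524006.499/304.8 ft = 1719.18 ft.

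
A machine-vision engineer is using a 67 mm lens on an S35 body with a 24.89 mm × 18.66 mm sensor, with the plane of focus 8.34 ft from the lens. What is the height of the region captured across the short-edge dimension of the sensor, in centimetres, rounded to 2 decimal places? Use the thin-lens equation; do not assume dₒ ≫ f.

68.93 cm

dₒ: 8.34 ft × 304.8 mm/ft = 2542.03 mm.
Similar triangles through the lens centre give W/dₒ = h/dᵢ; with 1/f = 1/dₒ + 1/dᵢ this gives W = h·(dₒ − f)/f.
W = 18.66 mm × (2542.03 − 67) / 67 = 18.66 × 36.9408 ≈ 689.315 mm = 68.9315 cm.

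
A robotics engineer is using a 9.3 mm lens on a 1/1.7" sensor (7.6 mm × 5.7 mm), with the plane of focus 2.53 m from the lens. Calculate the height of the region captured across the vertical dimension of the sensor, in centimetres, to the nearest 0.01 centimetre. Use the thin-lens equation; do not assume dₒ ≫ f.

dₒ: 2.53 m = 2530 mm.
Similar triangles through the lens centre give W/dₒ = h/dᵢ; with 1/f = 1/dₒ + 1/dᵢ this gives W = h·(dₒ − f)/f.
W = 5.7 mm × (2530 − 9.3) / 9.3 = 5.7 × 271.0430 ≈ 1544.945 mm = 154.495 cm.

154.49 cm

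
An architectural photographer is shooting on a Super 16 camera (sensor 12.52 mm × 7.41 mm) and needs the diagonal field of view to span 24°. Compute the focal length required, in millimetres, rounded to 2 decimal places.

Sensor diagonal = √(12.52² + 7.41²) = √211.6585 ≈ 14.5485 mm.
From α = 2·arctan(d/2f) we get f = d / (2·tan(α/2)).
With d = 14.5485 mm and α/2 = 12°, tan(α/2) ≈ 0.21256, so f ≈ 14.5485 / 0.42511 ≈ 34.2226 mm.

34.22 mm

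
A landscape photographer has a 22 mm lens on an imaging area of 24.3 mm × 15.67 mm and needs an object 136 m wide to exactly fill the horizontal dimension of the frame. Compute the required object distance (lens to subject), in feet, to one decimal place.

W: 136 m = 136000 mm.
Magnification m = w/W = dᵢ/dₒ; combined with 1/f = 1/dₒ + 1/dᵢ this gives dₒ = f·(1 + W/w).
dₒ = 22 mm × (1 + 136000/24.3) = 22 × 5597.7078 ≈ 123149.572 mm = 123149.572/304.8 ft = 404.034 ft.

404.0 ft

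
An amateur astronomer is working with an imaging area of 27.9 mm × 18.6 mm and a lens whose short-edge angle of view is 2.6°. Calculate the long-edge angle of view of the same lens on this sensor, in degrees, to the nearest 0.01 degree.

From the short-edge AOV: f = 18.6 / (2·tan(1.3°)) = 18.6 / 0.04539 ≈ 409.8149 mm.
Long-edge AOV = 2·arctan(27.9 / (2 × 409.8149)) = 2·arctan(0.03404) ≈ 3.8992°.

3.90°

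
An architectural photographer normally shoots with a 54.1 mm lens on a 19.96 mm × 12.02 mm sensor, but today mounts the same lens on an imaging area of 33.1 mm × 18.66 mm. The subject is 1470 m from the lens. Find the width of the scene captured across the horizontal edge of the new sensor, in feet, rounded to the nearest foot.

2951 ft

The focal length stays 54.1 mm; the relevant sensor dimension is now w = 33.1 mm. Object distance dₒ = 1470 m = 1.47e+06 mm.
Thin-lens field width W = w·(dₒ − f)/f = 33.1 × (1.47e+06 − 54.1)/54.1 ≈ 899356.918 mm = 899356.918/304.8 ft = 2950.65 ft.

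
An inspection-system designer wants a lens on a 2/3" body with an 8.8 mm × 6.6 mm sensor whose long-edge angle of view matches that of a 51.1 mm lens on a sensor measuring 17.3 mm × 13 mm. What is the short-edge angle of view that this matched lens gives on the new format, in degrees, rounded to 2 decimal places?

14.47°

Equal long-edge AOV ⇒ f₂ = f₁ · 8.8/17.3 = 51.1 × 0.50867 ≈ 25.9931 mm.
Short-edge AOV on the new format = 2·arctan(6.6 / (2 × 25.9931)) = 2·arctan(0.12696) ≈ 14.4708°.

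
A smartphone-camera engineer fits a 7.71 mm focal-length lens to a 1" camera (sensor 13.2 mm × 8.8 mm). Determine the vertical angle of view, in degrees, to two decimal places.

59.43°

Angle of view α = 2·arctan(h/2f) with h = 8.8 mm and f = 7.71 mm.
h/2f = 0.57069; arctan(0.57069) ≈ 29.7129°, so α ≈ 59.4257°.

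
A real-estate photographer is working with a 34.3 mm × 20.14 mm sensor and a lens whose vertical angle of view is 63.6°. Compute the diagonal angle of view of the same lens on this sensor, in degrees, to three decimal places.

From the vertical AOV: f = 20.14 / (2·tan(31.8°)) = 20.14 / 1.24005 ≈ 16.2412 mm.
Sensor diagonal = √(34.3² + 20.14²) = √1582.1096 ≈ 39.7757 mm.
Diagonal AOV = 2·arctan(39.7757 / (2 × 16.2412)) = 2·arctan(1.22453) ≈ 101.5270°.

101.527°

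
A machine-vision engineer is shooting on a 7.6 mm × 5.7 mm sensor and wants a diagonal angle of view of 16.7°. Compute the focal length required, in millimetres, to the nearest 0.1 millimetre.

32.4 mm

Sensor diagonal = √(7.6² + 5.7²) = √90.2500 ≈ 9.5000 mm.
From α = 2·arctan(d/2f) we get f = d / (2·tan(α/2)).
With d = 9.5000 mm and α/2 = 8.35°, tan(α/2) ≈ 0.14678, so f ≈ 9.5000 / 0.29355 ≈ 32.3623 mm.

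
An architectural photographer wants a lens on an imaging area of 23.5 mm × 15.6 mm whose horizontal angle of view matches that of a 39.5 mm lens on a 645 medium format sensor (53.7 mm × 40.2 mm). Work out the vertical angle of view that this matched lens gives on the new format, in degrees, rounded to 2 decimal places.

Equal horizontal AOV ⇒ f₂ = f₁ · 23.5/53.7 = 39.5 × 0.43762 ≈ 17.2858 mm.
Vertical AOV on the new format = 2·arctan(15.6 / (2 × 17.2858)) = 2·arctan(0.45124) ≈ 48.5732°.

48.57°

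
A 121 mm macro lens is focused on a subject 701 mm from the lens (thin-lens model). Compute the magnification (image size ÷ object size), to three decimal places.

0.209×

Thin lens: 1/f = 1/dₒ + 1/dᵢ → 1/dᵢ = 1/121 − 1/701 = 0.0068379 mm⁻¹, so dᵢ ≈ 146.2431 mm.
Magnification m = dᵢ/dₒ = 146.2431/701 ≈ 0.20862.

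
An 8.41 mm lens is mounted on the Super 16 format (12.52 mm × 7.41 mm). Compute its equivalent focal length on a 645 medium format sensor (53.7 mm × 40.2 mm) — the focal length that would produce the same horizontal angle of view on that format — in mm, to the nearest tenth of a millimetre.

36.1 mm

Equal angle of view means equal width/f ratio, so f₂ = f₁ · (width₂/width₁) = 8.41 × 53.7/12.52.
f₂ = 8.41 × 4.28914 ≈ 36.072 mm.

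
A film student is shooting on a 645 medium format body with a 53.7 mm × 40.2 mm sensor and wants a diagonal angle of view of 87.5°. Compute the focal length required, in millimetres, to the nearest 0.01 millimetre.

Sensor diagonal = √(53.7² + 40.2²) = √4499.7300 ≈ 67.0800 mm.
From α = 2·arctan(d/2f) we get f = d / (2·tan(α/2)).
With d = 67.0800 mm and α/2 = 43.75°, tan(α/2) ≈ 0.95729, so f ≈ 67.0800 / 1.91458 ≈ 35.0364 mm.

35.04 mm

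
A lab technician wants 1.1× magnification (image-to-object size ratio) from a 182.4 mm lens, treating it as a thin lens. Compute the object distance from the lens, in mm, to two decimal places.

348.22 mm

With m = dᵢ/dₒ and 1/f = 1/dₒ + 1/dᵢ, substituting dᵢ = m·dₒ gives 1/f = (1 + 1/m)/dₒ, hence dₒ = f·(1 + 1/m).
dₒ = 182.4 × (1 + 1/1.1) = 182.4 × 1.90909 ≈ 348.218 mm.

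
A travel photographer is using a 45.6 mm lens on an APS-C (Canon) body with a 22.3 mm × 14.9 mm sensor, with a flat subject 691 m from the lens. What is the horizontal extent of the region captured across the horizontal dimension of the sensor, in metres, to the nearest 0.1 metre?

dₒ: 691 m = 691000 mm.
Similar triangles through the lens centre give W/dₒ = w/dᵢ; with 1/f = 1/dₒ + 1/dᵢ this gives W = w·(dₒ − f)/f.
W = 22.3 mm × (691000 − 45.6) / 45.6 = 22.3 × 15152.5088 ≈ 337900.946 mm = 337.901 m.

337.9 m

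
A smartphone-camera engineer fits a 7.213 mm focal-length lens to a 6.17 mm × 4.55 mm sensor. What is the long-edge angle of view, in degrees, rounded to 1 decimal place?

Angle of view α = 2·arctan(w/2f) with w = 6.17 mm and f = 7.213 mm.
w/2f = 0.42770; arctan(0.42770) ≈ 23.1564°, so α ≈ 46.3128°.

46.3°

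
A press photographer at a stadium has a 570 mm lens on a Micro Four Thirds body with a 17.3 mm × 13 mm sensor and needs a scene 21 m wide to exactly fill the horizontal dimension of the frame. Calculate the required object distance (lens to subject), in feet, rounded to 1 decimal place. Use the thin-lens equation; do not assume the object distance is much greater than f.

W: 21 m = 21000 mm.
Magnification m = w/W = dᵢ/dₒ; combined with 1/f = 1/dₒ + 1/dᵢ this gives dₒ = f·(1 + W/w).
dₒ = 570 mm × (1 + 21000/17.3) = 570 × 1214.8728 ≈ 692477.514 mm = 692477.514/304.8 ft = 2271.91 ft.

2271.9 ft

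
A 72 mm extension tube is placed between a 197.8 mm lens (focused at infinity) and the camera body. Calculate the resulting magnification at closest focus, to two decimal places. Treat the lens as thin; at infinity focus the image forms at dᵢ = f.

0.36×

The tube moves the image plane from f to f + e, so dᵢ = 197.8 + 72 = 269.8 mm. Focus is achieved when 1/f = 1/dₒ + 1/dᵢ, giving dₒ = 1/(1/f − 1/(f+e)).
Magnification m = dᵢ/dₒ = (f+e)·(1/f − 1/(f+e)) = e/f = 72/197.8 ≈ 0.3640.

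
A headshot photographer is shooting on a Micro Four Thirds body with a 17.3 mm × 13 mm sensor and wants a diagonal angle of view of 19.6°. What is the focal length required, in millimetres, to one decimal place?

62.6 mm

Sensor diagonal = √(17.3² + 13²) = √468.2900 ≈ 21.6400 mm.
From α = 2·arctan(d/2f) we get f = d / (2·tan(α/2)).
With d = 21.6400 mm and α/2 = 9.8°, tan(α/2) ≈ 0.17273, so f ≈ 21.6400 / 0.34546 ≈ 62.6411 mm.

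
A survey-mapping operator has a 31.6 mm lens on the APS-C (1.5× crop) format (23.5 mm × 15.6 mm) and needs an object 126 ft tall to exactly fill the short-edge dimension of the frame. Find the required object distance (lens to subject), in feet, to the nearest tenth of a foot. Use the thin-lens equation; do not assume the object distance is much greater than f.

255.3 ft

W: 126 ft × 304.8 mm/ft = 38404.80 mm.
Magnification m = h/W = dᵢ/dₒ; combined with 1/f = 1/dₒ + 1/dᵢ this gives dₒ = f·(1 + W/h).
dₒ = 31.6 mm × (1 + 38404.8/15.6) = 31.6 × 2462.8461 ≈ 77825.936 mm = 77825.936/304.8 ft = 255.334 ft.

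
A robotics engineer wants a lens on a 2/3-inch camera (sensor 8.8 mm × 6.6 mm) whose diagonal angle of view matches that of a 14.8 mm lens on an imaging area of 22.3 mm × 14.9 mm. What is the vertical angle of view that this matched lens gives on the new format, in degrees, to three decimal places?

Sensor diagonal = √(22.3² + 14.9²) = √719.3000 ≈ 26.8198 mm.
Sensor diagonal = √(8.8² + 6.6²) = √121.0000 ≈ 11.0000 mm.
Equal diagonal AOV ⇒ f₂ = f₁ · 11.0000/26.8198 = 14.8 × 0.41015 ≈ 6.0701 mm.
Vertical AOV on the new format = 2·arctan(6.6 / (2 × 6.0701)) = 2·arctan(0.54364) ≈ 57.0609°.

57.061°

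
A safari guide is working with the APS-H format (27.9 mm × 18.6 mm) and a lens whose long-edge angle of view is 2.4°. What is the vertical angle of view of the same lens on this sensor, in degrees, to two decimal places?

From the long-edge AOV: f = 27.9 / (2·tan(1.2°)) = 27.9 / 0.04189 ≈ 665.9660 mm.
Vertical AOV = 2·arctan(18.6 / (2 × 665.9660)) = 2·arctan(0.01396) ≈ 1.6001°.

1.60°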